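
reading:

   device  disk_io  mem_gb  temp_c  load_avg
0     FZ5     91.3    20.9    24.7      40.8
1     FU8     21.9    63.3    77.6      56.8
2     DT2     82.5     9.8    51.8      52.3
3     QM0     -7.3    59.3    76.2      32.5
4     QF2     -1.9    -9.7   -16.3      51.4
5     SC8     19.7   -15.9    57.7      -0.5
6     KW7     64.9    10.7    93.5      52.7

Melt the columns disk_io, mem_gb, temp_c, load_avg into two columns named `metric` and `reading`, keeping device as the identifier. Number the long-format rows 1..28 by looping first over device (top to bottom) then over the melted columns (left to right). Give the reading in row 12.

28 rows total (7 × 4). Row 12: index ⌊(12-1)/4⌋ = 2 into device → DT2; (12-1) mod 4 = 3 into the melted columns → load_avg.
So row 12 is (DT2, load_avg, 52.3); reading = 52.3.

52.3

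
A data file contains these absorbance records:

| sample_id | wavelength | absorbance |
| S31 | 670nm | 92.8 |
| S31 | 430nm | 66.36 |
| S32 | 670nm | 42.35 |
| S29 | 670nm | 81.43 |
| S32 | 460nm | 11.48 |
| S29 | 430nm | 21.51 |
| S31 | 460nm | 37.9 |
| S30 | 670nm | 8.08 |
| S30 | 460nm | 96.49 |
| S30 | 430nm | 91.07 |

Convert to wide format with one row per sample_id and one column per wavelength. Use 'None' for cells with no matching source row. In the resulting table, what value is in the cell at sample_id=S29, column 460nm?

None

No long-format row has sample_id=S29 and wavelength=460nm, so the cell is None.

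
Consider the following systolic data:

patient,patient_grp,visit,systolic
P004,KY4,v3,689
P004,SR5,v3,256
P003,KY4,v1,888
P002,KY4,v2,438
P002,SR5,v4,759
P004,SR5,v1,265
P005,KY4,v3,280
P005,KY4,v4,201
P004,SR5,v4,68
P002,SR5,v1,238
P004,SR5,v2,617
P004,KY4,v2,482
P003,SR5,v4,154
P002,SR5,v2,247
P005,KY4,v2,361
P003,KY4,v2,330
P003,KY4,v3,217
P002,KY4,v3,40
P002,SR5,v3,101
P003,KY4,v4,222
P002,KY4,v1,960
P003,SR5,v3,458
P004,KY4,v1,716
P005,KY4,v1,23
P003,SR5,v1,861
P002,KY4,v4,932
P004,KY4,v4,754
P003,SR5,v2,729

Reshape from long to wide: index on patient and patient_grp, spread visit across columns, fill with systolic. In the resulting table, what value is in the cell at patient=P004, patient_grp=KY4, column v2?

Wide layout: rows indexed by patient and patient_grp, columns are the 4 distinct visit values (v3, v1, v2, v4).
Cell (patient=P004, patient_grp=KY4, visit=v2) draws from the long row where patient=P004, patient_grp=KY4 and visit=v2, which has systolic=482.

482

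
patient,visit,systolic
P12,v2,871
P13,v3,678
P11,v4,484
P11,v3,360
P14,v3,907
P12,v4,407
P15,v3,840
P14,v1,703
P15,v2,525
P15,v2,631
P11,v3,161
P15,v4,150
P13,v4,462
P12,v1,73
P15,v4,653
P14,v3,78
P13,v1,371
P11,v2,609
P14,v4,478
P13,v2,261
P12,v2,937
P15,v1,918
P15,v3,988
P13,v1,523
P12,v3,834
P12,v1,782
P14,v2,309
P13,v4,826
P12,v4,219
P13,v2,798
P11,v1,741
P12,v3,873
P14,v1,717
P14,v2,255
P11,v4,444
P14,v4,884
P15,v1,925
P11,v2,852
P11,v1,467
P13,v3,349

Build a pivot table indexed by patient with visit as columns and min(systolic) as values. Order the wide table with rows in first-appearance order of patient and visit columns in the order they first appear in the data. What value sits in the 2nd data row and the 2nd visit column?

With rows in first-appearance order of patient, row 2 is patient=P13. visit columns in first-appearance order: v2, v3, v4, v1; column 2 is v3.
Long rows with patient=P13, visit=v3: min(678, 349) = 349.

349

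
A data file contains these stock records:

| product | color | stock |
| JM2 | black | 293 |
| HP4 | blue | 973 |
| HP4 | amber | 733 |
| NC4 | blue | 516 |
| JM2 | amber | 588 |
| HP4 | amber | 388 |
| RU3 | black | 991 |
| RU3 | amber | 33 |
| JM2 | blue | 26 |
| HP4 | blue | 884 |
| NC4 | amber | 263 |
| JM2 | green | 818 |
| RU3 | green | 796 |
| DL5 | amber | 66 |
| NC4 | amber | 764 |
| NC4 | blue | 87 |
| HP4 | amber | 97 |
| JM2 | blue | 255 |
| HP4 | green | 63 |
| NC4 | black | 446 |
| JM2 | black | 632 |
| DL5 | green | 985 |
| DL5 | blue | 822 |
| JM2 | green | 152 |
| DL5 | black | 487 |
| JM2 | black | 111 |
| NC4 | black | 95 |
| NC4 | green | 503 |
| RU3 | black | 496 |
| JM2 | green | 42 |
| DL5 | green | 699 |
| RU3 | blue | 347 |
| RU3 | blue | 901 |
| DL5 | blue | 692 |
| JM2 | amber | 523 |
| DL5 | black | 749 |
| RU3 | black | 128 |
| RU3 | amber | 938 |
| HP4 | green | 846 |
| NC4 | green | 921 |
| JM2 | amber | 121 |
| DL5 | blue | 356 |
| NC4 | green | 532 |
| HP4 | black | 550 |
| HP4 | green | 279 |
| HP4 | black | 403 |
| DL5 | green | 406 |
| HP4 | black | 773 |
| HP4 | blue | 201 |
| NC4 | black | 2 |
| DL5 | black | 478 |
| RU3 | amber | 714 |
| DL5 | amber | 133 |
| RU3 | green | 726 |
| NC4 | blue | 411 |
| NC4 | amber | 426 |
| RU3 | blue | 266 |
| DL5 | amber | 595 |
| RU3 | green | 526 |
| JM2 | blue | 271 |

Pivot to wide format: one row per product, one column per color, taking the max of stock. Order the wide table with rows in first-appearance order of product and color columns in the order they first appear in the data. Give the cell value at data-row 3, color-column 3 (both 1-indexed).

With rows in first-appearance order of product, row 3 is product=NC4. color columns in first-appearance order: black, blue, amber, green; column 3 is amber.
Long rows with product=NC4, color=amber: max(263, 764, 426) = 764.

764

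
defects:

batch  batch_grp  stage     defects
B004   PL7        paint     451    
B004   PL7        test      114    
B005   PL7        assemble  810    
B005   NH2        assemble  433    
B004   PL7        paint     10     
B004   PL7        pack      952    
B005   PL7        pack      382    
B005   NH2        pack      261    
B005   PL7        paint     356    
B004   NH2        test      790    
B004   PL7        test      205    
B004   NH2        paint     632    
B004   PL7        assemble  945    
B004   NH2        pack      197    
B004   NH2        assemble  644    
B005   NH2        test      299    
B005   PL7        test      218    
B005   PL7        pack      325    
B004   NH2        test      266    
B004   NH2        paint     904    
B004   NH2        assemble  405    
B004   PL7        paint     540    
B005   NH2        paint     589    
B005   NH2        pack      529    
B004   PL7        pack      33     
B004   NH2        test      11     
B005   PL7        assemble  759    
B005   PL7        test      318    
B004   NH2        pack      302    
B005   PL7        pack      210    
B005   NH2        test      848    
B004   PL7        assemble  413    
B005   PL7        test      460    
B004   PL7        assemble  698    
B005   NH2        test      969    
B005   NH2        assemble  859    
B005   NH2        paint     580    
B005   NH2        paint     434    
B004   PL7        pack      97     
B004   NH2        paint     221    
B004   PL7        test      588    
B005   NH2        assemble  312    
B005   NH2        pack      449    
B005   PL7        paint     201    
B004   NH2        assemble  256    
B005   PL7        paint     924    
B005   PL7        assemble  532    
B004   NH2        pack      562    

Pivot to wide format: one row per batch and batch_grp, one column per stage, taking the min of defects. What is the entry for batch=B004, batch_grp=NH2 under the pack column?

197

Rows with batch=B004, batch_grp=NH2 and stage=pack: defects values are 197, 302, 562.
min(197, 302, 562) = 197.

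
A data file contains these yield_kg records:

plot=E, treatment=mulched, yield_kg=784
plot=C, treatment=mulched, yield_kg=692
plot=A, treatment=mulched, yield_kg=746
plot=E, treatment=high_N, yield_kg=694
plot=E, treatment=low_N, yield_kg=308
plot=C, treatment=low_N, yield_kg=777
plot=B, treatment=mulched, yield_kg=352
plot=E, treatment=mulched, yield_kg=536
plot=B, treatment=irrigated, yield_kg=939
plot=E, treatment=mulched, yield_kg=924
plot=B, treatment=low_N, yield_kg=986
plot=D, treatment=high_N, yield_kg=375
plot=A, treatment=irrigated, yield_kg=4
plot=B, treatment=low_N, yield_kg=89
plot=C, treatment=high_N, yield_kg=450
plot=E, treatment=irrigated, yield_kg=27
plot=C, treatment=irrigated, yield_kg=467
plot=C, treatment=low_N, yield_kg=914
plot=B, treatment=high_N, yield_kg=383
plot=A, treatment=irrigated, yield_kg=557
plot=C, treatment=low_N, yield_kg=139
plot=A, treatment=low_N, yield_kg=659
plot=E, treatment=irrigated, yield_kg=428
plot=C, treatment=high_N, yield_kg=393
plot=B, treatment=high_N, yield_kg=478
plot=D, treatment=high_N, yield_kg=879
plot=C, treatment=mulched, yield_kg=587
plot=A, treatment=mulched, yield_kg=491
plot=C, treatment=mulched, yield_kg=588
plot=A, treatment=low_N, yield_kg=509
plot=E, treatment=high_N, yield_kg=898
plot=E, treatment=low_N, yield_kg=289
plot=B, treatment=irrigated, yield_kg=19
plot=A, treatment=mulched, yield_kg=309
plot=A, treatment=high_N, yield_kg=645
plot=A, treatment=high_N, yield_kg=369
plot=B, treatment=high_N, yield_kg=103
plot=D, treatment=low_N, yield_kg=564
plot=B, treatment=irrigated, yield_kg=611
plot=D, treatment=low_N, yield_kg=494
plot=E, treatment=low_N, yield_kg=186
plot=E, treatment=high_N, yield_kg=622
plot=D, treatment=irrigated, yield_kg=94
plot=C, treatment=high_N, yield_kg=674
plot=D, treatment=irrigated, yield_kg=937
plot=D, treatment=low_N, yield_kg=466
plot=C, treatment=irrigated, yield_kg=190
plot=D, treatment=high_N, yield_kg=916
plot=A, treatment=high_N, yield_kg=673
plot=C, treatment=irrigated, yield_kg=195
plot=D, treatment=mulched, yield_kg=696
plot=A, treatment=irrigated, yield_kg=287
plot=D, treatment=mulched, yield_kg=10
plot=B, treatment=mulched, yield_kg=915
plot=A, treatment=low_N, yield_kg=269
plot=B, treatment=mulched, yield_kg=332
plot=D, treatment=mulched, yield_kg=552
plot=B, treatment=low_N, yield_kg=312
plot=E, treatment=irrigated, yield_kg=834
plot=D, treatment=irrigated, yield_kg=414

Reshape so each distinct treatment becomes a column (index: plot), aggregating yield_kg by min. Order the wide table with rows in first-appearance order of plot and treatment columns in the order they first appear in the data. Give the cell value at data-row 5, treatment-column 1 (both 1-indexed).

With rows in first-appearance order of plot, row 5 is plot=D. treatment columns in first-appearance order: mulched, high_N, low_N, irrigated; column 1 is mulched.
Long rows with plot=D, treatment=mulched: min(696, 10, 552) = 10.

10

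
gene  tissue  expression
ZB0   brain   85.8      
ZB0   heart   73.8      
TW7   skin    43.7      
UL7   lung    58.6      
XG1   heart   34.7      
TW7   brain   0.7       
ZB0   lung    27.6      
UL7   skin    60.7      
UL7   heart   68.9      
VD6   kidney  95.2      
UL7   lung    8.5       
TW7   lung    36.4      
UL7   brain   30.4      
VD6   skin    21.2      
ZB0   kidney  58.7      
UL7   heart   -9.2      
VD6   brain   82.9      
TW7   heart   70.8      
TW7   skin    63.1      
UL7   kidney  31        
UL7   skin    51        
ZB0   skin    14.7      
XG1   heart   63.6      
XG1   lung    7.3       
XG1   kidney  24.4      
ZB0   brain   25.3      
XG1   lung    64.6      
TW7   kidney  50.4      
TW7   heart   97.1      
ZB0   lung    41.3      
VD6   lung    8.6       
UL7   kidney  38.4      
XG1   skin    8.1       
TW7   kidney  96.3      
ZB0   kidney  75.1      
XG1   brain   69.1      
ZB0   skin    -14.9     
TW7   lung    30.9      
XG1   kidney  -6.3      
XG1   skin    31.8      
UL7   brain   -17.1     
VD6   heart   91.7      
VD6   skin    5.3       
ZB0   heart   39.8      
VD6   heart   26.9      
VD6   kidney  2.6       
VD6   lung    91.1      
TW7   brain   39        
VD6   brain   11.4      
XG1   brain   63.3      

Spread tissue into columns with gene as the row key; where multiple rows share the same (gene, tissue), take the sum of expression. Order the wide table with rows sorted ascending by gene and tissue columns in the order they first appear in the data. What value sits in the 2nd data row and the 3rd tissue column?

With rows sorted ascending by gene, row 2 is gene=UL7. tissue columns in first-appearance order: brain, heart, skin, lung, kidney; column 3 is skin.
Long rows with gene=UL7, tissue=skin: 60.7 + 51 = 111.7.

111.7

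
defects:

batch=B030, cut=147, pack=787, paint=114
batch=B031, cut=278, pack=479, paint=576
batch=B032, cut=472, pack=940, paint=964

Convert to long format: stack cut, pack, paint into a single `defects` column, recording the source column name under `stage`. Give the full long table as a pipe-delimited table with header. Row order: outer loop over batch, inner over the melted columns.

| batch | stage | defects |
| B030 | cut | 147 |
| B030 | pack | 787 |
| B030 | paint | 114 |
| B031 | cut | 278 |
| B031 | pack | 479 |
| B031 | paint | 576 |
| B032 | cut | 472 |
| B032 | pack | 940 |
| B032 | paint | 964 |

Each (batch, column) pair becomes one row: 3 × 3 = 9 rows.
For example, (B030, cut) → defects=147.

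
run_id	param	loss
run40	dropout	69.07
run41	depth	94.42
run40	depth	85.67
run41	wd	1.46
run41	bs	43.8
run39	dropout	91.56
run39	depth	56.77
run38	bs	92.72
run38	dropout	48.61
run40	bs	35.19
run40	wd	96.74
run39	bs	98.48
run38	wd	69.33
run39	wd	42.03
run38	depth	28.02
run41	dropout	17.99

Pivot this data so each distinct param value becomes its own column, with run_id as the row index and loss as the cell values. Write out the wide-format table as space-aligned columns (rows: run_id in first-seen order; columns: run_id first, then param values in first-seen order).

run_id  dropout  depth  wd     bs   
run40   69.07    85.67  96.74  35.19
run41   17.99    94.42  1.46   43.8 
run39   91.56    56.77  42.03  98.48
run38   48.61    28.02  69.33  92.72

Columns: run_id plus the 4 distinct param values (dropout, depth, wd, bs).
For example, row run40 column dropout takes loss=69.07 from the long row (run40, dropout).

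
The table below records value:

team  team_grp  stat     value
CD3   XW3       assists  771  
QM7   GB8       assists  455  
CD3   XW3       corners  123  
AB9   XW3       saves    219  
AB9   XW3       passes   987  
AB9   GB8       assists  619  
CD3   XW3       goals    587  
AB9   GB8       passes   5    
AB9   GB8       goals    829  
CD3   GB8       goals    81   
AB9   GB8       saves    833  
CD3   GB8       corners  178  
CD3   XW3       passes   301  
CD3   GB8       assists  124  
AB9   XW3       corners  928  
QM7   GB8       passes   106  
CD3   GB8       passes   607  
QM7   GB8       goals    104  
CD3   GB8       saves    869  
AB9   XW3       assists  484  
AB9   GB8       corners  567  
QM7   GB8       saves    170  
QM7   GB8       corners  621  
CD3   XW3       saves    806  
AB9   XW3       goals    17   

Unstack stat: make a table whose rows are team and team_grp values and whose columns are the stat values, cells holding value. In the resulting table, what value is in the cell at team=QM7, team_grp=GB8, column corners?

Wide layout: rows indexed by team and team_grp, columns are the 5 distinct stat values (assists, corners, saves, passes, goals).
Cell (team=QM7, team_grp=GB8, stat=corners) draws from the long row where team=QM7, team_grp=GB8 and stat=corners, which has value=621.

621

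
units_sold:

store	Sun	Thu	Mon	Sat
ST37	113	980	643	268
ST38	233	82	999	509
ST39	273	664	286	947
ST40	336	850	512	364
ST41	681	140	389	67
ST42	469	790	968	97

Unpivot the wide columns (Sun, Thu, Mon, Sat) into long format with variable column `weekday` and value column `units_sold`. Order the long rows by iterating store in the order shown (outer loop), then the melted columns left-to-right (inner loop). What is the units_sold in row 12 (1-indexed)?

24 rows total (6 × 4). Row 12: index ⌊(12-1)/4⌋ = 2 into store → ST39; (12-1) mod 4 = 3 into the melted columns → Sat.
So row 12 is (ST39, Sat, 947); units_sold = 947.

947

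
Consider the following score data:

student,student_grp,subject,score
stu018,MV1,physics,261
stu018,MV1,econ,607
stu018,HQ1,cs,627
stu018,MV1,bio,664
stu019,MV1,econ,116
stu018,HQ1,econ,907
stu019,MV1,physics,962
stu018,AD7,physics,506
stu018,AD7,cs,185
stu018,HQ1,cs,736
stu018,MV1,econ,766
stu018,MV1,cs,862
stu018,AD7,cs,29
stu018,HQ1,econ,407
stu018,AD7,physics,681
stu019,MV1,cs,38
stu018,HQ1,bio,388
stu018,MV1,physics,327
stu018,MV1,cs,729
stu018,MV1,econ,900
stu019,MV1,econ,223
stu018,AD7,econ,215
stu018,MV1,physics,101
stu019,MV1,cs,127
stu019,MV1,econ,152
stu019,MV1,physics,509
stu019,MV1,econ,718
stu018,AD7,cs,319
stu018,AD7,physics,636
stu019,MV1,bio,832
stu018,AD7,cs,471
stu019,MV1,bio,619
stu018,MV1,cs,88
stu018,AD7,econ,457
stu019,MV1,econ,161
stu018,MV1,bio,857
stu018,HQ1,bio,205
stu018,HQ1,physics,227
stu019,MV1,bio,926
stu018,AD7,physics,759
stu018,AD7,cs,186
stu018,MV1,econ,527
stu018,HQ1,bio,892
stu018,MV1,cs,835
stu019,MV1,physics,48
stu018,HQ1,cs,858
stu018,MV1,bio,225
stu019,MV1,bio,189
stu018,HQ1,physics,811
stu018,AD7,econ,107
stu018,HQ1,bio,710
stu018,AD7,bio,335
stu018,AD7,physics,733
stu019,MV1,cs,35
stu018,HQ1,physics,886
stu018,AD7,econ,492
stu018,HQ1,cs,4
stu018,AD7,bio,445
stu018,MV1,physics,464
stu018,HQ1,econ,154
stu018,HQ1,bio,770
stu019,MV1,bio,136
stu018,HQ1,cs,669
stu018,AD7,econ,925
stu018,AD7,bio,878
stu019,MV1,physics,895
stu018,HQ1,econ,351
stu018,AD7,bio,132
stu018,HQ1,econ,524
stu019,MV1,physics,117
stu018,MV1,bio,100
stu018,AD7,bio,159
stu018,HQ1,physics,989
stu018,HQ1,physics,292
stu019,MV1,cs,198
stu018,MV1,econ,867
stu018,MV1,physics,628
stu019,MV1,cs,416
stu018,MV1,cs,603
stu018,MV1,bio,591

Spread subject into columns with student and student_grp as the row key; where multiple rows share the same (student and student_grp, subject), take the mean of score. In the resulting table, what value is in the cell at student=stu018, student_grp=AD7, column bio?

Rows with student=stu018, student_grp=AD7 and subject=bio: score values are 335, 445, 878, 132, 159.
(335 + 445 + 878 + 132 + 159) / 5 = 389.80.

389.80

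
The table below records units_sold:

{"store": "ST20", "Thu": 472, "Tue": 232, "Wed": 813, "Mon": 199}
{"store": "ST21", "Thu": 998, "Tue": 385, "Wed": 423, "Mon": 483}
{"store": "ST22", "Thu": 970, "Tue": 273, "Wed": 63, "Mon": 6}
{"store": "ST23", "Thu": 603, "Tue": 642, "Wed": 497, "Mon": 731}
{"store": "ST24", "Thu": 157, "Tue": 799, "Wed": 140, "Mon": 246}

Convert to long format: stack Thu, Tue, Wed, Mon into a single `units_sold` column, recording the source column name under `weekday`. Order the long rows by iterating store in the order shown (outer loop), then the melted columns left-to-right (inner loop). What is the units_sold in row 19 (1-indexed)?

20 rows total (5 × 4). Row 19: index ⌊(19-1)/4⌋ = 4 into store → ST24; (19-1) mod 4 = 2 into the melted columns → Wed.
So row 19 is (ST24, Wed, 140); units_sold = 140.

140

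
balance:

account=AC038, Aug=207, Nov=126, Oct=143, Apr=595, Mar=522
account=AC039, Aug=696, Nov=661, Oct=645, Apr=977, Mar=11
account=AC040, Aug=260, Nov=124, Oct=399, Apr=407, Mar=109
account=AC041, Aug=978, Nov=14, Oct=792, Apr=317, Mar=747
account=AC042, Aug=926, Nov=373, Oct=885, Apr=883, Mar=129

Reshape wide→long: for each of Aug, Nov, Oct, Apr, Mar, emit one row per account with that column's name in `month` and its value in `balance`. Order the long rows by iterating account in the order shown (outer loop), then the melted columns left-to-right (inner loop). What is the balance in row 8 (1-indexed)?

25 rows total (5 × 5). Row 8: index ⌊(8-1)/5⌋ = 1 into account → AC039; (8-1) mod 5 = 2 into the melted columns → Oct.
So row 8 is (AC039, Oct, 645); balance = 645.

645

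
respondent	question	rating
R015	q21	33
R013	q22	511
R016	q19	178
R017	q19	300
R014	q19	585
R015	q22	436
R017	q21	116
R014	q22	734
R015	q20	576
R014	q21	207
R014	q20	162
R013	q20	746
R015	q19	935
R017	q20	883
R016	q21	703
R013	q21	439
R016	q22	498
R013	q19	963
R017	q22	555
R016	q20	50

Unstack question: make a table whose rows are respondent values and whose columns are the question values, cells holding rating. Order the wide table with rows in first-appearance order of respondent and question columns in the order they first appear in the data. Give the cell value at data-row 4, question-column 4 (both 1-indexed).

883

With rows in first-appearance order of respondent, row 4 is respondent=R017. question columns in first-appearance order: q21, q22, q19, q20; column 4 is q20.
Long rows with respondent=R017, question=q20: rating = 883.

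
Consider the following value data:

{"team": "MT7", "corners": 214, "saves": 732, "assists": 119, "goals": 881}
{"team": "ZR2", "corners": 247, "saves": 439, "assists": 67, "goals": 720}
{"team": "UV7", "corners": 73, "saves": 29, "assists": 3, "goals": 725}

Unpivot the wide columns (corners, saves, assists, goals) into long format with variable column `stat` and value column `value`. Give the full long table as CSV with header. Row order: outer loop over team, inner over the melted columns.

team,stat,value
MT7,corners,214
MT7,saves,732
MT7,assists,119
MT7,goals,881
ZR2,corners,247
ZR2,saves,439
ZR2,assists,67
ZR2,goals,720
UV7,corners,73
UV7,saves,29
UV7,assists,3
UV7,goals,725

Each (team, column) pair becomes one row: 3 × 4 = 12 rows.
For example, (MT7, corners) → value=214.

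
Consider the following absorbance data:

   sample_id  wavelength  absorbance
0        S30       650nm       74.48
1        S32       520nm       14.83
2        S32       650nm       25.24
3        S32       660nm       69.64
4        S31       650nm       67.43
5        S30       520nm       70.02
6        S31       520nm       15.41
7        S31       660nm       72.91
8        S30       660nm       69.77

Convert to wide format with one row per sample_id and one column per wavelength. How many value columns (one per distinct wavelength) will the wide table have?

3 distinct wavelength values: 520nm, 650nm, 660nm.

3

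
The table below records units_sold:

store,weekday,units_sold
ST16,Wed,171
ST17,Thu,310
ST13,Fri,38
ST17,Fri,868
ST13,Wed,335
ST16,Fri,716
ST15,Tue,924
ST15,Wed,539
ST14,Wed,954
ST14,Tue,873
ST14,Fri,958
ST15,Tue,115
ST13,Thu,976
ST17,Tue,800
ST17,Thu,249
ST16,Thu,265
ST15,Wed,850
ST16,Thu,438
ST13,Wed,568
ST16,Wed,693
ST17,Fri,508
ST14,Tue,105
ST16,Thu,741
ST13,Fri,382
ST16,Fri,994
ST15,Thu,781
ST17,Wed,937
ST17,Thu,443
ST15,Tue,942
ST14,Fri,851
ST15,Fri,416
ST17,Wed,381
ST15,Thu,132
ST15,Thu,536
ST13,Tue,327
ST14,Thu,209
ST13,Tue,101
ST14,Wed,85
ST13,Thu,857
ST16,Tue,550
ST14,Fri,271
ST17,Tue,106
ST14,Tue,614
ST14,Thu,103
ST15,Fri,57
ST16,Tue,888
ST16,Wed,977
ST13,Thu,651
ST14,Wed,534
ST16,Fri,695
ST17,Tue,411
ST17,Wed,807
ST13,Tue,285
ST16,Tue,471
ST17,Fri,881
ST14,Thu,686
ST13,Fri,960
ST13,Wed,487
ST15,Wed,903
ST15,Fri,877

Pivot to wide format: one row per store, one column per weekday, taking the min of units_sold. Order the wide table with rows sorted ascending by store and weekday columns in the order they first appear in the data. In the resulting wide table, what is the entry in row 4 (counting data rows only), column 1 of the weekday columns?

With rows sorted ascending by store, row 4 is store=ST16. weekday columns in first-appearance order: Wed, Thu, Fri, Tue; column 1 is Wed.
Long rows with store=ST16, weekday=Wed: min(171, 693, 977) = 171.

171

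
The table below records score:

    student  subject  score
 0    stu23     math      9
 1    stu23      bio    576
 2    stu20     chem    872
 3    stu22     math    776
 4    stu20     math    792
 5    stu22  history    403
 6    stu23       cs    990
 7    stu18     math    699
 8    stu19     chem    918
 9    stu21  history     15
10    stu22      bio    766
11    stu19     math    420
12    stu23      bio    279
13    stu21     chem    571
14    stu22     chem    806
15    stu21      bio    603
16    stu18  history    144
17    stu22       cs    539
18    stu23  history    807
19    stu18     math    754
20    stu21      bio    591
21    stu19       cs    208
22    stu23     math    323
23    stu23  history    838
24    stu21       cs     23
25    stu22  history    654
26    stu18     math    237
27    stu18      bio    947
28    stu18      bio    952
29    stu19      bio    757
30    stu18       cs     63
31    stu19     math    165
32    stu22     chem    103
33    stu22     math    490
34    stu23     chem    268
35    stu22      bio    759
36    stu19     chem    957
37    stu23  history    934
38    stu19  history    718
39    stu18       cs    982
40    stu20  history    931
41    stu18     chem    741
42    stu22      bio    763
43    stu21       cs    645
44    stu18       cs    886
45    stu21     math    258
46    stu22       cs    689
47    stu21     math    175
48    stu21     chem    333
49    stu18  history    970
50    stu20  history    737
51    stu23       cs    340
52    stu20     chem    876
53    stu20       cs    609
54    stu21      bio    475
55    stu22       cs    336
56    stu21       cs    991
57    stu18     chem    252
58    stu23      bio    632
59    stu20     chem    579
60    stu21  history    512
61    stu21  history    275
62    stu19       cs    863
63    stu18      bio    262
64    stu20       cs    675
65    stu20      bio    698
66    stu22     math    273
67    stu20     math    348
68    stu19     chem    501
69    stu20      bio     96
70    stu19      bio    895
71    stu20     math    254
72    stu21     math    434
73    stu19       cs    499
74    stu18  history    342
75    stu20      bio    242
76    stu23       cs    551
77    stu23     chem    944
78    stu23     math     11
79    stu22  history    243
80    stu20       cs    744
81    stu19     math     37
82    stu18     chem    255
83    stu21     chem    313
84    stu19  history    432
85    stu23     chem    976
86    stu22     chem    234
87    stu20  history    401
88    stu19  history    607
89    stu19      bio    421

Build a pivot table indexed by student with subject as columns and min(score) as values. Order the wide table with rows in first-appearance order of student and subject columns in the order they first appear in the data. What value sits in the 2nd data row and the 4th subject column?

401

With rows in first-appearance order of student, row 2 is student=stu20. subject columns in first-appearance order: math, bio, chem, history, cs; column 4 is history.
Long rows with student=stu20, subject=history: min(931, 737, 401) = 401.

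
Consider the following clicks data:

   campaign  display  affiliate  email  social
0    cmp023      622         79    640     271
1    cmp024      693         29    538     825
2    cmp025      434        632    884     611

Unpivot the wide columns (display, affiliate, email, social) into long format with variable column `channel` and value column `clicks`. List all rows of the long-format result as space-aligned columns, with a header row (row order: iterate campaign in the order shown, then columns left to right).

Each (campaign, column) pair becomes one row: 3 × 4 = 12 rows.
For example, (cmp023, display) → clicks=622.

campaign  channel    clicks
cmp023    display    622   
cmp023    affiliate  79    
cmp023    email      640   
cmp023    social     271   
cmp024    display    693   
cmp024    affiliate  29    
cmp024    email      538   
cmp024    social     825   
cmp025    display    434   
cmp025    affiliate  632   
cmp025    email      884   
cmp025    social     611   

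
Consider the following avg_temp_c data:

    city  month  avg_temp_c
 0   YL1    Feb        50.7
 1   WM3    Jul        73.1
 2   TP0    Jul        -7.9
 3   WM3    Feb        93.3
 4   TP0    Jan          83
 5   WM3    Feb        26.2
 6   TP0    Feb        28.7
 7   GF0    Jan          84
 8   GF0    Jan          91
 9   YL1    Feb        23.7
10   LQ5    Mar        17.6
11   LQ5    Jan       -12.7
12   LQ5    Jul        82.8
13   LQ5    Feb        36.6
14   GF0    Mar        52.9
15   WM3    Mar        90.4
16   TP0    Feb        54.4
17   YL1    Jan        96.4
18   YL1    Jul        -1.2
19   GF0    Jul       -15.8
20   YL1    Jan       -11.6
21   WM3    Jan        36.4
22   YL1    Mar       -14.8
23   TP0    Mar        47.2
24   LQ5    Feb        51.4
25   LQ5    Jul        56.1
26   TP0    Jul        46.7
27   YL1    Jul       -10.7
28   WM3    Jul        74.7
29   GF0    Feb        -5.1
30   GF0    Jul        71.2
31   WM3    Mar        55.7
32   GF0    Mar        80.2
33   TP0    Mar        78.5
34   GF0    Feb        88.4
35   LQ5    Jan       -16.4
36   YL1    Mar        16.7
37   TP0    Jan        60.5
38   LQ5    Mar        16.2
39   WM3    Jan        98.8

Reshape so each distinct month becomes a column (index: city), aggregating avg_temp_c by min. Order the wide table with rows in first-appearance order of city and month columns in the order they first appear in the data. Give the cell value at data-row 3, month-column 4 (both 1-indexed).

47.2

With rows in first-appearance order of city, row 3 is city=TP0. month columns in first-appearance order: Feb, Jul, Jan, Mar; column 4 is Mar.
Long rows with city=TP0, month=Mar: min(47.2, 78.5) = 47.2.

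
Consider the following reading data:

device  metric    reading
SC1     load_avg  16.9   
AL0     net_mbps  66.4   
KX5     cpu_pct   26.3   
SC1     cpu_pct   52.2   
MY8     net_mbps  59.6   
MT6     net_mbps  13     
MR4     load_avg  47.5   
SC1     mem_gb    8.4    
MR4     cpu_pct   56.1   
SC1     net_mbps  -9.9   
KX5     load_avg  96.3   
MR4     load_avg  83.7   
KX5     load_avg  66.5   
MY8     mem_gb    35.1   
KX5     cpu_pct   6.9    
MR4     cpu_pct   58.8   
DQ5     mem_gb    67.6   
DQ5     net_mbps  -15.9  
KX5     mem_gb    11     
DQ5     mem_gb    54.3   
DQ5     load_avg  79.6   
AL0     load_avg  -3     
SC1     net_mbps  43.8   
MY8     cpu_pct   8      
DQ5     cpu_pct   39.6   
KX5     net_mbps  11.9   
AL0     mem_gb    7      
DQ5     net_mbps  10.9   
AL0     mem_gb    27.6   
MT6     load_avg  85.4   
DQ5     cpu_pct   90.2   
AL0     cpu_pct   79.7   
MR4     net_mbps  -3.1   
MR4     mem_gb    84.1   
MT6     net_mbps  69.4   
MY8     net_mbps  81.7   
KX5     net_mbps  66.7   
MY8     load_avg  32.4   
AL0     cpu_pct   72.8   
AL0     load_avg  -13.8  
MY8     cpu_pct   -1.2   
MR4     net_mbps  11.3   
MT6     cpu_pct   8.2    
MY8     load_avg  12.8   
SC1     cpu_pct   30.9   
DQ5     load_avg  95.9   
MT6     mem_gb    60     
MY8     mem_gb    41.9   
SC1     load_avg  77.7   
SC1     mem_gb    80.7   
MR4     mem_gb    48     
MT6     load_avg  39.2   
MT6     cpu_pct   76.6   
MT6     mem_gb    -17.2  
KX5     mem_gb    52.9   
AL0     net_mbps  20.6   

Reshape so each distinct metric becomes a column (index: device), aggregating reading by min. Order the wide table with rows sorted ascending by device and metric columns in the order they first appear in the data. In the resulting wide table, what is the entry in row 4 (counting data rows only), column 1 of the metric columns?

47.5

With rows sorted ascending by device, row 4 is device=MR4. metric columns in first-appearance order: load_avg, net_mbps, cpu_pct, mem_gb; column 1 is load_avg.
Long rows with device=MR4, metric=load_avg: min(47.5, 83.7) = 47.5.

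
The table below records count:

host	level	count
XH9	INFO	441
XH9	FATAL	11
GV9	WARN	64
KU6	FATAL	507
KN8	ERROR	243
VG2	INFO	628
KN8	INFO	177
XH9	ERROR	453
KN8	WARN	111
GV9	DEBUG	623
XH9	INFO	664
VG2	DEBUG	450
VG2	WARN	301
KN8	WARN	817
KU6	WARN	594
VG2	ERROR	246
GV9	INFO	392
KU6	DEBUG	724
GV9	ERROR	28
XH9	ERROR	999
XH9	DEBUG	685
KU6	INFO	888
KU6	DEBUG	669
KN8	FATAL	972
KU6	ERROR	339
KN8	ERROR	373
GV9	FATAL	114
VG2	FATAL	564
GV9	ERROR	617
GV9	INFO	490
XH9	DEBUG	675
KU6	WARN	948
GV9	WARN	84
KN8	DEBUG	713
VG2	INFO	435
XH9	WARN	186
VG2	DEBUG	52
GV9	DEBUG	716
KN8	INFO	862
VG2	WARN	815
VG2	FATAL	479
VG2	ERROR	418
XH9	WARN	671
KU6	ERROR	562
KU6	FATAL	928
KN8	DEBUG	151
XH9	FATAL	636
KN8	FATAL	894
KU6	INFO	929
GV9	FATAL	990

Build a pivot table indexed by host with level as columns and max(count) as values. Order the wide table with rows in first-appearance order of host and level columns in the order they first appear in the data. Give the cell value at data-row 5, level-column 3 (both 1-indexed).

With rows in first-appearance order of host, row 5 is host=VG2. level columns in first-appearance order: INFO, FATAL, WARN, ERROR, DEBUG; column 3 is WARN.
Long rows with host=VG2, level=WARN: max(301, 815) = 815.

815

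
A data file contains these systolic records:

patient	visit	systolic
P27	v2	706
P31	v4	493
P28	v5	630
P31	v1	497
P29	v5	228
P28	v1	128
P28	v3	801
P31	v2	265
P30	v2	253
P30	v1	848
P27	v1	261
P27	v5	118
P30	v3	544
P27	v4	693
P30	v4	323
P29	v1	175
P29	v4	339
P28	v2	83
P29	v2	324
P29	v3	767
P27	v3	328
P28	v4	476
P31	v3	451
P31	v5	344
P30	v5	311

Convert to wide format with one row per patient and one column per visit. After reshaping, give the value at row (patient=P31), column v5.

344

Wide layout: rows indexed by patient, columns are the 5 distinct visit values (v2, v4, v5, v1, v3).
Cell (patient=P31, visit=v5) draws from the long row where patient=P31 and visit=v5, which has systolic=344.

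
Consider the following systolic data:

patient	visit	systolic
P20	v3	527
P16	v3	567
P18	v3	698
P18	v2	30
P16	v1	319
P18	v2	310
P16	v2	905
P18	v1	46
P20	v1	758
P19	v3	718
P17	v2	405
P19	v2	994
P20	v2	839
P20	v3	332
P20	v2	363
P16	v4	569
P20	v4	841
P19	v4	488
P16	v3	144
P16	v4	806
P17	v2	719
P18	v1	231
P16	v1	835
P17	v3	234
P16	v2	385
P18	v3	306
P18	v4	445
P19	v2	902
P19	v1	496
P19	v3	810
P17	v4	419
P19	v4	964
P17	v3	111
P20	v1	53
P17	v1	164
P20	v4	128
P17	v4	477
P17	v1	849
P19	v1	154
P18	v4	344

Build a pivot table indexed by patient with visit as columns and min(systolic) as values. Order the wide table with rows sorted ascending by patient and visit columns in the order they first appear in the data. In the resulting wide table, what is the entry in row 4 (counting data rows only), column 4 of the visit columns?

With rows sorted ascending by patient, row 4 is patient=P19. visit columns in first-appearance order: v3, v2, v1, v4; column 4 is v4.
Long rows with patient=P19, visit=v4: min(488, 964) = 488.

488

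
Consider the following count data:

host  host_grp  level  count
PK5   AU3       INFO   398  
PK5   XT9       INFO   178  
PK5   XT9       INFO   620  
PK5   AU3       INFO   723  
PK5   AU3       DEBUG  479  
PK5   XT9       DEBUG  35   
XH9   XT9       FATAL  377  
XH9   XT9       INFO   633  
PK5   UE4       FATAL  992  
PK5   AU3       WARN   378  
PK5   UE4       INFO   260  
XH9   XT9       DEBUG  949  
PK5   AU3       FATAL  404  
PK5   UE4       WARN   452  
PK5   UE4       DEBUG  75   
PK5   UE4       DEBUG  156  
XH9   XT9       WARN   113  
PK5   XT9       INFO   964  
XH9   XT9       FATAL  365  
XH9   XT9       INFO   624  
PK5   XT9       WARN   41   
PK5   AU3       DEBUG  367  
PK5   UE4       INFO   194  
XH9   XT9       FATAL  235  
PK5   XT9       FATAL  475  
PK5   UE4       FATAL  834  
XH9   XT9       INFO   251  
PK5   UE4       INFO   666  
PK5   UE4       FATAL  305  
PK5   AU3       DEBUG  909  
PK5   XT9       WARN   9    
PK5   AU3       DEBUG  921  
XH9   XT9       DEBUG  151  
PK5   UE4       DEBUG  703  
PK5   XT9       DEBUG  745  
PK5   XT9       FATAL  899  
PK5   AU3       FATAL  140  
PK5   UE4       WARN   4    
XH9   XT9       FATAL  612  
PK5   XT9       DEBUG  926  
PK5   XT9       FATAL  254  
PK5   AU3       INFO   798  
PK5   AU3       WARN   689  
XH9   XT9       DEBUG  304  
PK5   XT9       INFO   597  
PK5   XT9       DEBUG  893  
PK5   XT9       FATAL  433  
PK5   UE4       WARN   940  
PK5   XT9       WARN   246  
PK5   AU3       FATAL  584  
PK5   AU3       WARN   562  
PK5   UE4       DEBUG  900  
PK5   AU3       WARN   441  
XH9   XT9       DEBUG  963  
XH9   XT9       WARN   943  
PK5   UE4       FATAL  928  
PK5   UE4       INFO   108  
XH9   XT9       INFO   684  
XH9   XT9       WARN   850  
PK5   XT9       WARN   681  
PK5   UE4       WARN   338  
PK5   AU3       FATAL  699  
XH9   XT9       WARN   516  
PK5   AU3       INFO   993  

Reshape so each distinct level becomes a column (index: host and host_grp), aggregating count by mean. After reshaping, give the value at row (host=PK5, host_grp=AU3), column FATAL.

456.75

Rows with host=PK5, host_grp=AU3 and level=FATAL: count values are 404, 140, 584, 699.
(404 + 140 + 584 + 699) / 4 = 456.75.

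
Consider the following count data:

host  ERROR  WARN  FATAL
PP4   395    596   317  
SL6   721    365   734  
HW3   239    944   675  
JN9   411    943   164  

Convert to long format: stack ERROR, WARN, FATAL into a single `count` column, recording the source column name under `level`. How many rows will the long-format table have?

12

4 host values × 3 melted columns = 12 rows.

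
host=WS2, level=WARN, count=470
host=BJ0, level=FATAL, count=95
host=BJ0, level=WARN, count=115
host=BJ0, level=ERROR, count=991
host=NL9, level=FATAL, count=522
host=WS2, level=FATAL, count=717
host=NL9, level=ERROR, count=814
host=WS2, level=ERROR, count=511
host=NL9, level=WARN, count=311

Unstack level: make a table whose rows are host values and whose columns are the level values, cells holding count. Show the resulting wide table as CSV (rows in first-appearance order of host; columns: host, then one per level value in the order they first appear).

Columns: host plus the 3 distinct level values (WARN, FATAL, ERROR).
For example, row WS2 column WARN takes count=470 from the long row (WS2, WARN).

host,WARN,FATAL,ERROR
WS2,470,717,511
BJ0,115,95,991
NL9,311,522,814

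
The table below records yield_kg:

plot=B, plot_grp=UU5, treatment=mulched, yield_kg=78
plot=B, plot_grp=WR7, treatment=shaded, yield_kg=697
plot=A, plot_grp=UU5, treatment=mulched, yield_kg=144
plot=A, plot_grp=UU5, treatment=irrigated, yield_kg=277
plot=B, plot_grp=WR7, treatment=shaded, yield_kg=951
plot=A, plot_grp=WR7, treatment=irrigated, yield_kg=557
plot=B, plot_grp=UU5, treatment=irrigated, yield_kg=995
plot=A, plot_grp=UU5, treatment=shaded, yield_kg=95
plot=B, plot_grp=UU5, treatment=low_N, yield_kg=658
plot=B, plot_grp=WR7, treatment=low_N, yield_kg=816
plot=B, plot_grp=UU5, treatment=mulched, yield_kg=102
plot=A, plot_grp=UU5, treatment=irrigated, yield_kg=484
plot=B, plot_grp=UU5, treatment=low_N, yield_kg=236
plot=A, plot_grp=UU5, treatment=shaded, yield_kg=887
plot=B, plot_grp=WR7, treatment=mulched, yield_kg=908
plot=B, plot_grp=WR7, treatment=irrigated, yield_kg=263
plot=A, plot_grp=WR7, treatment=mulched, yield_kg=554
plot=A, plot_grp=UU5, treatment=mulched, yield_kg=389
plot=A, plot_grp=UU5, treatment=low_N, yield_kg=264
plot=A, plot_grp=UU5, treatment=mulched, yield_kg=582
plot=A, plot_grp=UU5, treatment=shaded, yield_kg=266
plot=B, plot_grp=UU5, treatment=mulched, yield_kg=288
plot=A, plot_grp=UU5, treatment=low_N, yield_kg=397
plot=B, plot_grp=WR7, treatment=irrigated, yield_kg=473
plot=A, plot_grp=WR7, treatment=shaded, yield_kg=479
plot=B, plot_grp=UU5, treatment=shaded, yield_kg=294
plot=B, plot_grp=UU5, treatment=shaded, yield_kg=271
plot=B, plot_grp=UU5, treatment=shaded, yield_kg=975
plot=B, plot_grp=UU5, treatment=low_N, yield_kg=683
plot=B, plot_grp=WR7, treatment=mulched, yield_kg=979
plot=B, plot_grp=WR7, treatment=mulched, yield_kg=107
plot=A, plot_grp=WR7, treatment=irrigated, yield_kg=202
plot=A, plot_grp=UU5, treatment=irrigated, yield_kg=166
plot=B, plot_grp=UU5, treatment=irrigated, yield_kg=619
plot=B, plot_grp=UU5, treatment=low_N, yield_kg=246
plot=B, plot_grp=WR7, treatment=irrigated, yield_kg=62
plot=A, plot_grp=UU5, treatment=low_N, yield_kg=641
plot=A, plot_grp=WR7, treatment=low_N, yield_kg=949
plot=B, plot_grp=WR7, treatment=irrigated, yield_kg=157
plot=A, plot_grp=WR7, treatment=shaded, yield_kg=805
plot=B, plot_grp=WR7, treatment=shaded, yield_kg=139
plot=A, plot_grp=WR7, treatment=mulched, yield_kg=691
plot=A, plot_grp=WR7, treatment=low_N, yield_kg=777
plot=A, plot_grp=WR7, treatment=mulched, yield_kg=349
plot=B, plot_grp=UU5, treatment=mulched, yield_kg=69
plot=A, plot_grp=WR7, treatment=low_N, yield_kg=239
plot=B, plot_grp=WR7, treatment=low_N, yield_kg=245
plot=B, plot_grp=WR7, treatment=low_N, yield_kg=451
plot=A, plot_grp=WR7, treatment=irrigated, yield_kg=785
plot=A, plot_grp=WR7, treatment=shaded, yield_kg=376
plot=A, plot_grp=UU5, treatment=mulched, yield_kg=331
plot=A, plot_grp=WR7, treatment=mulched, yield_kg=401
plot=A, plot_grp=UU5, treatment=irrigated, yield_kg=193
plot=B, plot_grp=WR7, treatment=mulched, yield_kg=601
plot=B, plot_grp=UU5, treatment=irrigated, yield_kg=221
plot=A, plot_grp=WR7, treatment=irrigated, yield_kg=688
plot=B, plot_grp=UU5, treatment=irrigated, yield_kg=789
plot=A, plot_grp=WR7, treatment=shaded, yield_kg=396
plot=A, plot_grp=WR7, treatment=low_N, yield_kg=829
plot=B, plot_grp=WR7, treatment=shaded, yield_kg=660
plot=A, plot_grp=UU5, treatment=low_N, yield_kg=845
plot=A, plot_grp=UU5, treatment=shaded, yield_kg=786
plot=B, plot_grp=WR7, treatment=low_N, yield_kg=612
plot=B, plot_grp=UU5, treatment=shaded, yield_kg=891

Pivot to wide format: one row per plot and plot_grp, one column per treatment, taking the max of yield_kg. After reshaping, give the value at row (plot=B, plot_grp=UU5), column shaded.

Rows with plot=B, plot_grp=UU5 and treatment=shaded: yield_kg values are 294, 271, 975, 891.
max(294, 271, 975, 891) = 975.

975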